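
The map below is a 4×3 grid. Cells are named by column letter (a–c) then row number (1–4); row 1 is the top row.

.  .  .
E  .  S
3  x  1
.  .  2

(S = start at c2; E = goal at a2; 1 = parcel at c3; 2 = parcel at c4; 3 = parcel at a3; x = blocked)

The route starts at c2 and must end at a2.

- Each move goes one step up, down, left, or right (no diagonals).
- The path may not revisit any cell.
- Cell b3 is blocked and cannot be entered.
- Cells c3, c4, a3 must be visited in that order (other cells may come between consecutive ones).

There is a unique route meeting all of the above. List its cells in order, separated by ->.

c2 -> c3 -> c4 -> b4 -> a4 -> a3 -> a2

The waypoints must appear in the order c3, c4, a3, with no cell reused.
Route from c2: 2× down (reaching c4), 2× left (reaching a4), 2× up (reaching a2) — 6 moves in all.
Check: order respected (1 at step 1, 2 at step 2, 3 at step 5).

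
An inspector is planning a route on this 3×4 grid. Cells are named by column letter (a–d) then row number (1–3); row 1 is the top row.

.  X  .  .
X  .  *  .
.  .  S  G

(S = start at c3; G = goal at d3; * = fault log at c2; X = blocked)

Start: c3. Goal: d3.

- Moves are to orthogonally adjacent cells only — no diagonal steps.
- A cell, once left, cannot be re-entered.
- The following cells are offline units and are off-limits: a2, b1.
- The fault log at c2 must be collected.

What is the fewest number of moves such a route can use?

3

Any route passes through c2 somewhere between c3 and d3. Summing Manhattan distances along the two legs (c3 → c2 → d3) gives a lower bound of 1 + 2 = 3 moves.
A route of 3 moves achieves this: c3 → c2 → d2 → d3.
Since 3 matches the lower bound, it is optimal.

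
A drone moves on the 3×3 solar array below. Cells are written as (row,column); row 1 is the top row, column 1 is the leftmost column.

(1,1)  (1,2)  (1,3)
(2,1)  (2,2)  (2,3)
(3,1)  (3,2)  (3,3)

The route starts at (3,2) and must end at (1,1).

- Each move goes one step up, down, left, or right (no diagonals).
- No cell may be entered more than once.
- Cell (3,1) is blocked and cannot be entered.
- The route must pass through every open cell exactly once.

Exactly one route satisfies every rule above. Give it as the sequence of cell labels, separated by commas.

Need to visit all 8 open cells exactly once, starting at (3,2) and ending at (1,1).
Cell (1,3) has only two open neighbours ((2,3) and (1,2)), so the path must pass straight through it: one of those is the cell it's entered from and the other is where it exits.
Route from (3,2): right 1 to (3,3), up 2 to (1,3), left 1 to (1,2), down 1 to (2,2), left 1 to (2,1), up 1 to (1,1) — 7 moves in all.
Check: all 8 open cells covered.

(3,2), (3,3), (2,3), (1,3), (1,2), (2,2), (2,1), (1,1)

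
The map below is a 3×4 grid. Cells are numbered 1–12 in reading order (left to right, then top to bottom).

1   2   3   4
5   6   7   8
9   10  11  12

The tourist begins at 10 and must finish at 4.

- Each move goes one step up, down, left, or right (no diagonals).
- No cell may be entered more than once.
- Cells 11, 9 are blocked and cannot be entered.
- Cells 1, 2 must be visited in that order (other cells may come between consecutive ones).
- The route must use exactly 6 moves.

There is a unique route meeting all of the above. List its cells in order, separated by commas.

The waypoints must appear in the order 1, 2, with no cell reused.
Route from 10: up 1 to 6, left 1 to 5, up 1 to 1, right 3 to 4 — 6 moves in all.
Check: order respected (1 at step 3, 2 at step 4); 6 moves as required.

10, 6, 5, 1, 2, 3, 4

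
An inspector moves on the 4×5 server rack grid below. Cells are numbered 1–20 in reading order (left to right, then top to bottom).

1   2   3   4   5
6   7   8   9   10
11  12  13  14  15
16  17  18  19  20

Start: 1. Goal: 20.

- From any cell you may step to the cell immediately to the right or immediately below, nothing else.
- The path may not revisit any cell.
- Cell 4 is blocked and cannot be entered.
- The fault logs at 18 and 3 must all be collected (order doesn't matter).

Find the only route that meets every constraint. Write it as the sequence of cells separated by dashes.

1 - 2 - 3 - 8 - 13 - 18 - 19 - 20

Moves only go right or down, so the column and row indices never decrease.
Route from 1: right 2 to 3, down 3 to 18, right 2 to 20 — 7 moves in all.
Check: all required cells visited.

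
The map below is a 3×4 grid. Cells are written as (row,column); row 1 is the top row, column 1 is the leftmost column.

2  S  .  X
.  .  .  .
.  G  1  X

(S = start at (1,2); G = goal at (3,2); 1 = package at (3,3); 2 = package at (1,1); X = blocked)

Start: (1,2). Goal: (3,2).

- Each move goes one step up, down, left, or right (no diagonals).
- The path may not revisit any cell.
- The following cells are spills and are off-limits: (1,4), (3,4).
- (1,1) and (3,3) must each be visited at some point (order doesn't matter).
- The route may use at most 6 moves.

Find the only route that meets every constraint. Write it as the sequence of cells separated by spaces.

Any route must reach (1,1) and (3,3) and still end at (3,2) within 6 moves, so the order of the required stops is forced.
Route from (1,2): left to (1,1), down to (2,1), 2× right (reaching (2,3)), down to (3,3), left to (3,2) — 6 moves in all.
Check: all required cells visited; 6 ≤ 6 moves.

(1,2) (1,1) (2,1) (2,2) (2,3) (3,3) (3,2)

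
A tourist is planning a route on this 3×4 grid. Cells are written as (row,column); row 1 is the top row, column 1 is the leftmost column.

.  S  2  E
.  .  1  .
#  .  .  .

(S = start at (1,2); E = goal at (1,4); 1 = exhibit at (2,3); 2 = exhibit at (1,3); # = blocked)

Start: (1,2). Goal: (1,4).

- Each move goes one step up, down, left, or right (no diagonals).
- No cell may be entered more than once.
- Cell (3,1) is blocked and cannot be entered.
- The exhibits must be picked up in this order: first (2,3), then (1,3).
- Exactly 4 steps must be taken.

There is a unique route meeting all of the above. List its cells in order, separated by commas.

(1,2), (2,2), (2,3), (1,3), (1,4)

The waypoints must appear in the order (2,3), (1,3), with no cell reused.
Route from (1,2): down to (2,2), right to (2,3), up to (1,3), right to (1,4) — 4 moves in all.
Check: order respected (1 at step 2, 2 at step 3); 4 moves as required.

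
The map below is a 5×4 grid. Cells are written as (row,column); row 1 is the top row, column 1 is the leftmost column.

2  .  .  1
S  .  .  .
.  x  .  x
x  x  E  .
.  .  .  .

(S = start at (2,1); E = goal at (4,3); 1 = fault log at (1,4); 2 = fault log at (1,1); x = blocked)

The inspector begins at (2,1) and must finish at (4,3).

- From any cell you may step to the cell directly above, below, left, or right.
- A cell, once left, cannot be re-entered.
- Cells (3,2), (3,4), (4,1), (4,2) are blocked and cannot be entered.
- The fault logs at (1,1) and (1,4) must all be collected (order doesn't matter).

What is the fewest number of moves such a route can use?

Any route passes through (1,1) and (1,4) in some order between (2,1) and (4,3). Summing Manhattan distances along each leg and taking the cheapest ordering ((2,1) → (1,1) → (1,4) → (4,3)) gives a lower bound of 1 + 3 + 4 = 8 moves.
A route of 8 moves achieves this: (2,1) → (1,1) → (1,2) → (1,3) → (1,4) → (2,4) → (2,3) → (3,3) → (4,3).
Since 8 matches the lower bound, it is optimal.

8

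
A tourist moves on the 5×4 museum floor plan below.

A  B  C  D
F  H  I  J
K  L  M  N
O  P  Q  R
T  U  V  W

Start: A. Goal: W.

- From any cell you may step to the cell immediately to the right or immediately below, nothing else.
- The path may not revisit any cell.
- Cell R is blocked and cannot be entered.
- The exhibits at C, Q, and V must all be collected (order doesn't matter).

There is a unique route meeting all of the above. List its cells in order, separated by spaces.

A B C I M Q V W

Moves only go right or down, so the column and row indices never decrease.
Route from A: right 2 to C, down 4 to V, right 1 to W — 7 moves in all.
Check: all required cells visited.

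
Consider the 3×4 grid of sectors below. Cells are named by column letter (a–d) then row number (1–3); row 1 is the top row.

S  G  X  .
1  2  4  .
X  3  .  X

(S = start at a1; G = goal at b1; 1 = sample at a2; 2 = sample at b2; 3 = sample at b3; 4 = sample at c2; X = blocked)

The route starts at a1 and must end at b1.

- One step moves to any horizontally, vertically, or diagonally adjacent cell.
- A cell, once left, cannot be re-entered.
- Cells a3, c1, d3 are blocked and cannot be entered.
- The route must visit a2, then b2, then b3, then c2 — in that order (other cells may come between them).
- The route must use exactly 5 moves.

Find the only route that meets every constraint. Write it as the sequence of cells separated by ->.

The waypoints must appear in the order a2, b2, b3, c2, with no cell reused.
Route from a1: down to a2, right to b2, down to b3, up-right to c2, up-left to b1 — 5 moves in all.
Check: order respected (1 at step 1, 2 at step 2, 3 at step 3, 4 at step 4); 5 moves as required.

a1 -> a2 -> b2 -> b3 -> c2 -> b1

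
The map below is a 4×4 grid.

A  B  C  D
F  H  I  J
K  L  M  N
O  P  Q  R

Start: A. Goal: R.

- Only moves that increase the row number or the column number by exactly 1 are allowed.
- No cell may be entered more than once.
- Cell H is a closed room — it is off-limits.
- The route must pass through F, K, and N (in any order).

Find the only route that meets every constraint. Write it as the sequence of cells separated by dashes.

Moves only go right or down, so the column and row indices never decrease.
Route from A: 2× down (reaching K), 3× right (reaching N), down to R — 6 moves in all.
Check: all required cells visited.

A - F - K - L - M - N - R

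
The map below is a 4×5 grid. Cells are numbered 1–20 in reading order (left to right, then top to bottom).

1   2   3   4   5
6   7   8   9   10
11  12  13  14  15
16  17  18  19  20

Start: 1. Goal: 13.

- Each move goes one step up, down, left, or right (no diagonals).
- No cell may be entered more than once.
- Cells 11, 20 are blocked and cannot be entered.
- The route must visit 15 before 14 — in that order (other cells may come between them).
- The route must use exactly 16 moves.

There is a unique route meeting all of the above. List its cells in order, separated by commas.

The waypoints must appear in the order 15, 14, with no cell reused.
Route from 1: down 1 to 6, right 1 to 7, up 1 to 2, right 1 to 3, down 1 to 8, right 1 to 9, up 1 to 4, right 1 to 5, down 2 to 15, left 1 to 14, down 1 to 19, left 2 to 17, up 1 to 12, right 1 to 13 — 16 moves in all.
Check: order respected (15 at step 10, 14 at step 11); 16 moves as required.

1, 6, 7, 2, 3, 8, 9, 4, 5, 10, 15, 14, 19, 18, 17, 12, 13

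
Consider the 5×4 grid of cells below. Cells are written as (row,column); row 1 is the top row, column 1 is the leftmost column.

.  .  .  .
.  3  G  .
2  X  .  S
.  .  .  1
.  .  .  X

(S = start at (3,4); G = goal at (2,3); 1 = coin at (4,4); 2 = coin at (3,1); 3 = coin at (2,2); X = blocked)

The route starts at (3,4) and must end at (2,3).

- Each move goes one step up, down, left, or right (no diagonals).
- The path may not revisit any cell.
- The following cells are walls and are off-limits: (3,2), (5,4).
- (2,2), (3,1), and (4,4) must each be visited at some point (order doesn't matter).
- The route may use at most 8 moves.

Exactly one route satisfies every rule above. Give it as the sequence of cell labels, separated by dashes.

The 8-move cap with required stops at (2,2), (3,1), (4,4) leaves no slack for detours.
Route from (3,4): down 1 to (4,4), left 3 to (4,1), up 2 to (2,1), right 2 to (2,3) — 8 moves in all.
Check: all required cells visited; 8 ≤ 8 moves.

(3,4) - (4,4) - (4,3) - (4,2) - (4,1) - (3,1) - (2,1) - (2,2) - (2,3)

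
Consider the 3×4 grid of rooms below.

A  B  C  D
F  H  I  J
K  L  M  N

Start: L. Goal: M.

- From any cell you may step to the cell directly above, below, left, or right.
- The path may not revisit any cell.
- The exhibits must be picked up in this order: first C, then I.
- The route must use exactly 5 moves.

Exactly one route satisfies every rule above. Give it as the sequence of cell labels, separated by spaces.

The waypoints must appear in the order C, I, with no cell reused.
Route from L: up 2 to B, right 1 to C, down 2 to M — 5 moves in all.
Check: order respected (C at step 3, I at step 4); 5 moves as required.

L H B C I M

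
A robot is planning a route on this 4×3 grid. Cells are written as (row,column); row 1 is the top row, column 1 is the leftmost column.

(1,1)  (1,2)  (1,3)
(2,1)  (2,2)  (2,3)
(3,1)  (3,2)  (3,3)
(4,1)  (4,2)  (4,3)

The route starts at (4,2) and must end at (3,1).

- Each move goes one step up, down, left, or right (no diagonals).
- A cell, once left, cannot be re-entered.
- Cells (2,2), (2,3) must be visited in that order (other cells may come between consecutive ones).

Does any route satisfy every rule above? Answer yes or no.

One route that works: (4,2) → (3,2) → (2,2) → (2,3) → (1,3) → (1,2) → (1,1) → (2,1) → (3,1).

yes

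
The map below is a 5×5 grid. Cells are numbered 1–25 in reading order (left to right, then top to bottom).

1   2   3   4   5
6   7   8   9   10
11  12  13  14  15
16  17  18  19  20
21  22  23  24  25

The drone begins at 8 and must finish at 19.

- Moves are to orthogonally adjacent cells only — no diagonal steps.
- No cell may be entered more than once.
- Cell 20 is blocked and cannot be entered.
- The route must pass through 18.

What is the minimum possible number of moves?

Any route passes through 18 somewhere between 8 and 19. Summing Manhattan distances along the two legs (8 → 18 → 19) gives a lower bound of 2 + 1 = 3 moves.
A route of 3 moves achieves this: 8 → 13 → 18 → 19.
Since 3 matches the lower bound, it is optimal.

3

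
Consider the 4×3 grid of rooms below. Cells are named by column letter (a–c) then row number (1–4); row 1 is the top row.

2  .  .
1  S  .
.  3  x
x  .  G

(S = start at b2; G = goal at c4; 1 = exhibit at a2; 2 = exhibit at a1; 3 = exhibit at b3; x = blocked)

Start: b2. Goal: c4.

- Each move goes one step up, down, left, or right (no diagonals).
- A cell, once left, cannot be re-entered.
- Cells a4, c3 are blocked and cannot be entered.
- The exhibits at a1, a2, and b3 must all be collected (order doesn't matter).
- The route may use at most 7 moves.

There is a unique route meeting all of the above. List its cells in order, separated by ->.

Any route must reach a1, a2, and b3 and still end at c4 within 7 moves, so the order of the required stops is forced.
Route from b2: up to b1, left to a1, 2× down (reaching a3), right to b3, down to b4, right to c4 — 7 moves in all.
Check: all required cells visited; 7 ≤ 7 moves.

b2 -> b1 -> a1 -> a2 -> a3 -> b3 -> b4 -> c4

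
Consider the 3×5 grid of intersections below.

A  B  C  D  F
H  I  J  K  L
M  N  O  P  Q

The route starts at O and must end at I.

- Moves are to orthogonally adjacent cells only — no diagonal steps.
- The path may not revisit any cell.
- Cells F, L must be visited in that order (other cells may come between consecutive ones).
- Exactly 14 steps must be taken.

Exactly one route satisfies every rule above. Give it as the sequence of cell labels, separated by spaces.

The waypoints must appear in the order F, L, with no cell reused.
Route from O: 2× left (reaching M), 2× up (reaching A), 4× right (reaching F), 2× down (reaching Q), left to P, up to K, 2× left (reaching I) — 14 moves in all.
Check: order respected (F at step 8, L at step 9); 14 moves as required.

O N M H A B C D F L Q P K J I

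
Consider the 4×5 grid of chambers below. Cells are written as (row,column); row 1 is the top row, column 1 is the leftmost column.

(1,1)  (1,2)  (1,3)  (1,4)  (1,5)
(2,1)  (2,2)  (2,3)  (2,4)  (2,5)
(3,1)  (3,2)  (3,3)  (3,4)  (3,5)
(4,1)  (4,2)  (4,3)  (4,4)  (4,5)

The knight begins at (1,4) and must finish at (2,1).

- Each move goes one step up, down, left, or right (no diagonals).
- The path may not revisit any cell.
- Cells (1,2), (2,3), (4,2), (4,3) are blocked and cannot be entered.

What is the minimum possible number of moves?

6

The Manhattan distance from (1,4) to (2,1) is |1−2| + |4−1| = 4, so at least 4 moves are needed.
That bound ignores the blocked cells. Measuring each leg by the fewest moves that actually steer around them ((1,4)→(2,1): 6) raises the lower bound to 6.
A route of 6 moves exists: (1,4) → (2,4) → (3,4) → (3,3) → (3,2) → (2,2) → (2,1).
Since 6 matches that lower bound, it is optimal.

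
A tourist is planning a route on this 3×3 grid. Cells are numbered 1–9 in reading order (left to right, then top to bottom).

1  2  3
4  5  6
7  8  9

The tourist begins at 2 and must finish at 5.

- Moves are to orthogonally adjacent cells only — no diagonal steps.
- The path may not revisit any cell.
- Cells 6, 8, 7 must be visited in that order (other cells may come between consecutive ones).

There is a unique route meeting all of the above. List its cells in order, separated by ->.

2 -> 3 -> 6 -> 9 -> 8 -> 7 -> 4 -> 5

The waypoints must appear in the order 6, 8, 7, with no cell reused.
Route from 2: right to 3, 2× down (reaching 9), 2× left (reaching 7), up to 4, right to 5 — 7 moves in all.
Check: order respected (6 at step 2, 8 at step 4, 7 at step 5).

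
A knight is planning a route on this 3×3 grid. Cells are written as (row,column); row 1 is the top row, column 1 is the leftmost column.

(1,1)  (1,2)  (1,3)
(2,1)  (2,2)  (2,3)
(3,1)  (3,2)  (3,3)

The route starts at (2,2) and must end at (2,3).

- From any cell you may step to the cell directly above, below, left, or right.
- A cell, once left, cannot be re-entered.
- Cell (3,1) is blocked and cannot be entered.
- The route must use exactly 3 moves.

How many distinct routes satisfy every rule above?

2

Need simple routes of exactly 3 moves from (2,2) to (2,3) (Manhattan distance 1, so 1 moves are spent on a detour and 1 undoing it).
Enumerating: (2,2) (1,2) (1,3) (2,3) | (2,2) (3,2) (3,3) (2,3).
That gives 2 routes.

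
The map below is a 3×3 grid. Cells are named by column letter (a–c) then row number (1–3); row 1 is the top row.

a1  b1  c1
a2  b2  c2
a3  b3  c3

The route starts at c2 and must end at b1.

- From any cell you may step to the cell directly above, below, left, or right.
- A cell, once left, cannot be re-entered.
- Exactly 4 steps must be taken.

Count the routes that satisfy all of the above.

Need simple routes of exactly 4 moves from c2 to b1 (Manhattan distance 2, so 1 moves are spent on a detour and 1 undoing it).
Enumerating: c2 c3 b3 b2 b1 | c2 b2 a2 a1 b1.
That gives 2 routes.

2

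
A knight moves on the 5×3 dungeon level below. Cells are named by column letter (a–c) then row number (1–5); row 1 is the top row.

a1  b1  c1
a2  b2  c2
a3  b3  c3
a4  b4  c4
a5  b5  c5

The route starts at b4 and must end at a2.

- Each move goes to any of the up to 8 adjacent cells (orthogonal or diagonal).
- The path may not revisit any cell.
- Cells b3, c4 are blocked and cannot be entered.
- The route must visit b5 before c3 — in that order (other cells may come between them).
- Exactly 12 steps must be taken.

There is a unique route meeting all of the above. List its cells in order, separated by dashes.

The waypoints must appear in the order b5, c3, with no cell reused.
Route from b4: down-right 1 to c5, left 2 to a5, up 2 to a3, up-right 1 to b2, down-right 1 to c3, up 2 to c1, left 2 to a1, down 1 to a2 — 12 moves in all.
Check: order respected (b5 at step 2, c3 at step 7); 12 moves as required.

b4 - c5 - b5 - a5 - a4 - a3 - b2 - c3 - c2 - c1 - b1 - a1 - a2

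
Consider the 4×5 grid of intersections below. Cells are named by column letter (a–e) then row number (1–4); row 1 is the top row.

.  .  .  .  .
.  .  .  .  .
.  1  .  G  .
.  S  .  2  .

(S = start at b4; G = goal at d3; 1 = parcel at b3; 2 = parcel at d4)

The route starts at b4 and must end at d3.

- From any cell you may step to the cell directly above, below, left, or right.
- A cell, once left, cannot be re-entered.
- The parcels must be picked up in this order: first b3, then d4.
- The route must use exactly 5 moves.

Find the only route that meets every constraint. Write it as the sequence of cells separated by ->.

b4 -> b3 -> c3 -> c4 -> d4 -> d3

The waypoints must appear in the order b3, d4, with no cell reused.
Route from b4: up to b3, right to c3, down to c4, right to d4, up to d3 — 5 moves in all.
Check: order respected (1 at step 1, 2 at step 4); 5 moves as required.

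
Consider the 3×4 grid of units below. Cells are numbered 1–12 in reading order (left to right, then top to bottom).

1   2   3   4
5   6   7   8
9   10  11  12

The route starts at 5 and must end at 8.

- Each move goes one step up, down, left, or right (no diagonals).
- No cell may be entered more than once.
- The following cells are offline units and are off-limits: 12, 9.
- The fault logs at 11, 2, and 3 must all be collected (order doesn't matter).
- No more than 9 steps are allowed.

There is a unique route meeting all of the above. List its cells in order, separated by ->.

Any route must reach 11, 2, and 3 and still end at 8 within 9 moves, so the order of the required stops is forced.
Route from 5: up 1 to 1, right 1 to 2, down 2 to 10, right 1 to 11, up 2 to 3, right 1 to 4, down 1 to 8 — 9 moves in all.
Check: all required cells visited; 9 ≤ 9 moves.

5 -> 1 -> 2 -> 6 -> 10 -> 11 -> 7 -> 3 -> 4 -> 8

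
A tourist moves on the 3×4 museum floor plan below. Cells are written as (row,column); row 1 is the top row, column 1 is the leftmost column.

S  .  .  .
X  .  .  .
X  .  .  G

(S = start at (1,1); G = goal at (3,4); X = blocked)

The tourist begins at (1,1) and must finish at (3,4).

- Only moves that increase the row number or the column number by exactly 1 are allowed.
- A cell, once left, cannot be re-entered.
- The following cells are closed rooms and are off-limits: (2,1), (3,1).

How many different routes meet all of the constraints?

A right/down-only route from (1,1) to (3,4) makes exactly 2 down-moves and 3 right-moves in some order.
With no other constraints that would be C(5,2) = 10 routes.
Subtract routes through each blocked cell (inclusion–exclusion for overlaps): − through (2,1): 4 − through (3,1): 1 + through (2,1)&(3,1): 1 → 6.
That gives 6 routes.

6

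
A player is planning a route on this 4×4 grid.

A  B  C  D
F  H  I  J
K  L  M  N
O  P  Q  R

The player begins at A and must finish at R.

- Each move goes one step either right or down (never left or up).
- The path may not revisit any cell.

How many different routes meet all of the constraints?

20

A right/down-only route from A to R makes exactly 3 down-moves and 3 right-moves in some order.
With no other constraints that would be C(6,3) = 20 routes.
That gives 20 routes.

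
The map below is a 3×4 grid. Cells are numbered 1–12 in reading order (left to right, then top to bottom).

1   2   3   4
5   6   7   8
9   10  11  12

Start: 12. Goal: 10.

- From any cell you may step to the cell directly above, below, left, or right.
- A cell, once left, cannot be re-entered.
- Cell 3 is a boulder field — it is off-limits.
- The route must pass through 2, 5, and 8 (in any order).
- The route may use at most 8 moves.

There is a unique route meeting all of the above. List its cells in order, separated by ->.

The 8-move cap with required stops at 2, 5, 8 leaves no slack for detours.
Route from 12: up 1 to 8, left 2 to 6, up 1 to 2, left 1 to 1, down 2 to 9, right 1 to 10 — 8 moves in all.
Check: all required cells visited; 8 ≤ 8 moves.

12 -> 8 -> 7 -> 6 -> 2 -> 1 -> 5 -> 9 -> 10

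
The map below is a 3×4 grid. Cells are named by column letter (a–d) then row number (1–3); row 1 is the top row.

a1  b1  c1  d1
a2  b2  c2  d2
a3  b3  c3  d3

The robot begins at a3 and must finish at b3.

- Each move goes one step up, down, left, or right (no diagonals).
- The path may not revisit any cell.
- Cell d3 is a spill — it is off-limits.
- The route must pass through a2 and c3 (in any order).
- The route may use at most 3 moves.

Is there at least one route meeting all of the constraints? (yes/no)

no

Even ignoring the no-revisit rule, getting from a3 to b3, taking the cheapest ordering a3 → a2 → c3 → b3 needs at least 1 + 3 + 1 = 5 moves (Manhattan distance per leg), which exceeds the 3-move limit.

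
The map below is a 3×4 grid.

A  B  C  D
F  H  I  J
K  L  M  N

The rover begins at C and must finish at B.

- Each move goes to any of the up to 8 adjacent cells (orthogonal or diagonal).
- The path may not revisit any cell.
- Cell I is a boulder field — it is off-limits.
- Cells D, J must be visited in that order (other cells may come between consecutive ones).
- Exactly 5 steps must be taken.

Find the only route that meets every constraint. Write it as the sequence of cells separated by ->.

C -> D -> J -> M -> H -> B

The waypoints must appear in the order D, J, with no cell reused.
Route from C: right to D, down to J, down-left to M, up-left to H, up to B — 5 moves in all.
Check: order respected (D at step 1, J at step 2); 5 moves as required.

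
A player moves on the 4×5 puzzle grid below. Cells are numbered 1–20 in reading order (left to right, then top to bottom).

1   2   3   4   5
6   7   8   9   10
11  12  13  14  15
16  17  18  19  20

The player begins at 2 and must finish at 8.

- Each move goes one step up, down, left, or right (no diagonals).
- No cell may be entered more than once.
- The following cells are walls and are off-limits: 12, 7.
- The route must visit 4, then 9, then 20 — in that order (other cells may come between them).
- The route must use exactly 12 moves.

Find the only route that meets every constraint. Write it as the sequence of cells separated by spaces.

The waypoints must appear in the order 4, 9, 20, with no cell reused.
Route from 2: right 3 to 5, down 1 to 10, left 1 to 9, down 1 to 14, right 1 to 15, down 1 to 20, left 2 to 18, up 2 to 8 — 12 moves in all.
Check: order respected (4 at step 2, 9 at step 5, 20 at step 8); 12 moves as required.

2 3 4 5 10 9 14 15 20 19 18 13 8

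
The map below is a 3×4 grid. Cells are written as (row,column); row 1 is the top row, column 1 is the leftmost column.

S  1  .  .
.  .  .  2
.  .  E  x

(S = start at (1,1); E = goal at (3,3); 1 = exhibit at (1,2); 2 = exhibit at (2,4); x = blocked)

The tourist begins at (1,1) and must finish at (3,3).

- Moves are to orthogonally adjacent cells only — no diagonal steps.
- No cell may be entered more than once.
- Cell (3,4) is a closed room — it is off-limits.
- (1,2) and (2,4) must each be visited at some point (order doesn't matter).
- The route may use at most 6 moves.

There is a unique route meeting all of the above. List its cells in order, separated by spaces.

The budget equals the shortest possible length, so every move has to be on a shortest route through the required cells.
Route from (1,1): 3× right (reaching (1,4)), down to (2,4), left to (2,3), down to (3,3) — 6 moves in all.
Check: all required cells visited; 6 ≤ 6 moves.

(1,1) (1,2) (1,3) (1,4) (2,4) (2,3) (3,3)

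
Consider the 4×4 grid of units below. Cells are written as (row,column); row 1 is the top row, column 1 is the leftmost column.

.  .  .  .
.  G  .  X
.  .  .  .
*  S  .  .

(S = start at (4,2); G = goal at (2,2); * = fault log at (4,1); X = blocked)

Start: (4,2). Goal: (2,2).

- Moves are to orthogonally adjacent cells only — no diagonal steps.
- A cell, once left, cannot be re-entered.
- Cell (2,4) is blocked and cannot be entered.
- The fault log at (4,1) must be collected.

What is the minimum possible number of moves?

4

Any route passes through (4,1) somewhere between (4,2) and (2,2). Summing Manhattan distances along the two legs ((4,2) → (4,1) → (2,2)) gives a lower bound of 1 + 3 = 4 moves.
A route of 4 moves achieves this: (4,2) → (4,1) → (3,1) → (2,1) → (2,2).
Since 4 matches the lower bound, it is optimal.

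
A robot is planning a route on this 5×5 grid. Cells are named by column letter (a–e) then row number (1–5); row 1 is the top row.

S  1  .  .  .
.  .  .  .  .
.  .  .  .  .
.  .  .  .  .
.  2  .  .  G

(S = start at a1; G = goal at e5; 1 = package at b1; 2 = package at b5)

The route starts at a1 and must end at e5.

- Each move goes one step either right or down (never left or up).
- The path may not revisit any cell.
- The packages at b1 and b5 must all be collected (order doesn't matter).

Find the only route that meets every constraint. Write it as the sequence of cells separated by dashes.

a1 - b1 - b2 - b3 - b4 - b5 - c5 - d5 - e5

Moves only go right or down, so the column and row indices never decrease.
Route from a1: right 1 to b1, down 4 to b5, right 3 to e5 — 8 moves in all.
Check: all required cells visited.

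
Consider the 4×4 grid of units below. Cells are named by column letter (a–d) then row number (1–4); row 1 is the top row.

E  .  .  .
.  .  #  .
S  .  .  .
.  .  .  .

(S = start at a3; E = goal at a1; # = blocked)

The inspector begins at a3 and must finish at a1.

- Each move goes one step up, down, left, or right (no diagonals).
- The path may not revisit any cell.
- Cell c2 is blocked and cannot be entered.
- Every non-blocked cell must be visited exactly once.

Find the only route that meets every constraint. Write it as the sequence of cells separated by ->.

Need to visit all 15 open cells exactly once, starting at a3 and ending at a1.
Cell d1 has only two open neighbours (d2 and c1), so the path must pass straight through it: one of those is the cell it's entered from and the other is where it exits.
Route from a3: down 1 to a4, right 1 to b4, up 1 to b3, right 1 to c3, down 1 to c4, right 1 to d4, up 3 to d1, left 2 to b1, down 1 to b2, left 1 to a2, up 1 to a1 — 14 moves in all.
Check: all 15 open cells covered.

a3 -> a4 -> b4 -> b3 -> c3 -> c4 -> d4 -> d3 -> d2 -> d1 -> c1 -> b1 -> b2 -> a2 -> a1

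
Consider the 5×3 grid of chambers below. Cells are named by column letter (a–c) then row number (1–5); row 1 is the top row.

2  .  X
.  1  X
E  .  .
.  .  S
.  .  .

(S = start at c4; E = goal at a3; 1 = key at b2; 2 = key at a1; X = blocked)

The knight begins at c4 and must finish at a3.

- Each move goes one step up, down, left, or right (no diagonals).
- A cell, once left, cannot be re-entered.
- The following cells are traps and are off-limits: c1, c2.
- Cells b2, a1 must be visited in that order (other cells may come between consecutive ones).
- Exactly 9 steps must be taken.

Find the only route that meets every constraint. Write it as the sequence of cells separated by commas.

The waypoints must appear in the order b2, a1, with no cell reused.
Route from c4: down to c5, left to b5, 4× up (reaching b1), left to a1, 2× down (reaching a3) — 9 moves in all.
Check: order respected (1 at step 5, 2 at step 7); 9 moves as required.

c4, c5, b5, b4, b3, b2, b1, a1, a2, a3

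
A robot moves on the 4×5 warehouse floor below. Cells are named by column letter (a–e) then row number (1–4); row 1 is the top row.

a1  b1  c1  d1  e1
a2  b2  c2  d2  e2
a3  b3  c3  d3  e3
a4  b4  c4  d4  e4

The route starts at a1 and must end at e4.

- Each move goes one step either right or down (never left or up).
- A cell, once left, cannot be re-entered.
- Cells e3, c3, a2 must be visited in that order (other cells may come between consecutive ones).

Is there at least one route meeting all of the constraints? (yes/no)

c3 lies to the left of e3, so going from e3 to c3 would need a leftward move — but moves only go right/down, so e3 cannot be visited before c3.

no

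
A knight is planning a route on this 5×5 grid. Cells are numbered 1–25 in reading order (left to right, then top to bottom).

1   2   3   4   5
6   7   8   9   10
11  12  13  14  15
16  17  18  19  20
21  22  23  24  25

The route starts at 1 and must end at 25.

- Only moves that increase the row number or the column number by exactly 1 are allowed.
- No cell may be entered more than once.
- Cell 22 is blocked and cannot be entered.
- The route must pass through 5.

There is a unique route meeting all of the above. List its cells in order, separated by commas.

1, 2, 3, 4, 5, 10, 15, 20, 25

Moves only go right or down, so the column and row indices never decrease.
Route from 1: 4× right (reaching 5), 4× down (reaching 25) — 8 moves in all.
Check: all required cells visited.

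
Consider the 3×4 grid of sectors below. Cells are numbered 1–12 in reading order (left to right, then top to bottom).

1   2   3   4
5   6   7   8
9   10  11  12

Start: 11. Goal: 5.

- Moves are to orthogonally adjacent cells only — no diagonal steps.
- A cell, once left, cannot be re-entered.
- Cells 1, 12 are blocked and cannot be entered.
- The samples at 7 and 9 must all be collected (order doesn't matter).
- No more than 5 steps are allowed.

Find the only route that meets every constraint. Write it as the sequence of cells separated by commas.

11, 7, 6, 10, 9, 5

The budget equals the shortest possible length, so every move has to be on a shortest route through the required cells.
Route from 11: up 1 to 7, left 1 to 6, down 1 to 10, left 1 to 9, up 1 to 5 — 5 moves in all.
Check: all required cells visited; 5 ≤ 5 moves.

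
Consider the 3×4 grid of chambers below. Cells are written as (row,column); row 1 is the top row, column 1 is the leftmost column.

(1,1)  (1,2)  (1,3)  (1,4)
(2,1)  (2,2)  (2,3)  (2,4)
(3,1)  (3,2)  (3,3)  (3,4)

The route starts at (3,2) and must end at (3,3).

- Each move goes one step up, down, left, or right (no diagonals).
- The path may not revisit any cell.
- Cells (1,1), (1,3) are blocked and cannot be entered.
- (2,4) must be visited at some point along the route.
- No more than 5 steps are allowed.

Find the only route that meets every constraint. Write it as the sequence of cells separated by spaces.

Any route must reach (2,4) and still end at (3,3) within 5 moves, so the order of the required stops is forced.
Route from (3,2): up 1 to (2,2), right 2 to (2,4), down 1 to (3,4), left 1 to (3,3) — 5 moves in all.
Check: all required cells visited; 5 ≤ 5 moves.

(3,2) (2,2) (2,3) (2,4) (3,4) (3,3)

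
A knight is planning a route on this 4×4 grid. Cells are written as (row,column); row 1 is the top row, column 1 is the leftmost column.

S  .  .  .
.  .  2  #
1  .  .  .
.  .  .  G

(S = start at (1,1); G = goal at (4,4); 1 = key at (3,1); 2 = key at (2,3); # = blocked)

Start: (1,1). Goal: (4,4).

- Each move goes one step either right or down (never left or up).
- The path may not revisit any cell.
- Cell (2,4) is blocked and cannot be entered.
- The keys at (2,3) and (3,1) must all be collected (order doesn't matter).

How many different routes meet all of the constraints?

0

A right/down-only route from (1,1) to (4,4) makes exactly 3 down-moves and 3 right-moves in some order.
With no other constraints that would be C(6,3) = 20 routes.
(3,1) is below but to the left of (2,3): going (2,3) → (3,1) would need a leftward move and (3,1) → (2,3) an upward move, so no right/down-only route can visit both required cells.
No route satisfies every constraint, so the count is 0.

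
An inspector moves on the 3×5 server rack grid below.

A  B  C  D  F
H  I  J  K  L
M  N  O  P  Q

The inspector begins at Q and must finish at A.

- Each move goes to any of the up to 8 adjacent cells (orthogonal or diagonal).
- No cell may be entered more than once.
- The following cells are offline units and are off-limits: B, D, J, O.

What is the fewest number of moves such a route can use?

4

With diagonal moves allowed, the Chebyshev distance max(|Δrow|,|Δcol|) from Q to A is 4, so at least 4 moves are needed.
A route of 4 moves achieves this: Q → K → C → I → A.
Since 4 matches the lower bound, it is optimal.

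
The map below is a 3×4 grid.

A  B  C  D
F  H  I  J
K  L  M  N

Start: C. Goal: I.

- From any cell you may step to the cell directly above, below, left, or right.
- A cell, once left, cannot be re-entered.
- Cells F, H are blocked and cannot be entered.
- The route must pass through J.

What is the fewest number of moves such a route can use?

3

Any route passes through J somewhere between C and I. Summing Manhattan distances along the two legs (C → J → I) gives a lower bound of 2 + 1 = 3 moves.
A route of 3 moves achieves this: C → D → J → I.
Since 3 matches the lower bound, it is optimal.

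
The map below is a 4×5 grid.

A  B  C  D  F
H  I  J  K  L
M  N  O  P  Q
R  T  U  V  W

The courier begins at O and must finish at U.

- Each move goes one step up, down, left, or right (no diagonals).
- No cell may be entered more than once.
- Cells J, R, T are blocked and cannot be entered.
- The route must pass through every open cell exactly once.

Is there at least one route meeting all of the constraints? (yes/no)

Colour the cells like a checkerboard: each orthogonal step flips colour, so a Hamiltonian route alternates colours. Here there are 9 cells of one colour and 8 of the other, with start on the opposite colour to the goal — the counts and endpoints can't be arranged into an alternating sequence of length 17, so no Hamiltonian route exists.

no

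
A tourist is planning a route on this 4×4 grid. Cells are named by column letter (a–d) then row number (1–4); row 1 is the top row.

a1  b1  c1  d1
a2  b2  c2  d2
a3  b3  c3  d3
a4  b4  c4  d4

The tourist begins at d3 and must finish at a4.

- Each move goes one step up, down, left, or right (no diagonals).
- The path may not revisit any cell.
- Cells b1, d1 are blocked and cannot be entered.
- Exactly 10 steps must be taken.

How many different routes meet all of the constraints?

Need simple routes of exactly 10 moves from d3 to a4 (Manhattan distance 4, so 3 moves are spent on a detour and 3 undoing it).
Enumerating: d3 d2 c2 c3 c4 b4 b3 b2 a2 a3 a4 | d3 d2 c2 b2 a2 a3 b3 c3 c4 b4 a4 | d3 d4 c4 c3 c2 b2 a2 a3 b3 b4 a4 | d3 d4 c4 b4 b3 c3 c2 b2 a2 a3 a4.
That gives 4 routes.

4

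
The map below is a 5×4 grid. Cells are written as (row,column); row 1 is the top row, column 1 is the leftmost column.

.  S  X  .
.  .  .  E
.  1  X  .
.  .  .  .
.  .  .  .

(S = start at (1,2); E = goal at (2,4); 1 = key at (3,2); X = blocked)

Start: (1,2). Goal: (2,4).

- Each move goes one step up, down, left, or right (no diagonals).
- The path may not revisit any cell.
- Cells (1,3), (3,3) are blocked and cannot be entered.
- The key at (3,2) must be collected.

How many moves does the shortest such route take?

7

Any route passes through (3,2) somewhere between (1,2) and (2,4). Summing Manhattan distances along the two legs ((1,2) → (3,2) → (2,4)) gives a lower bound of 2 + 3 = 5 moves.
The shortest route satisfying every rule uses 7 moves: (1,2) → (2,2) → (3,2) → (4,2) → (4,3) → (4,4) → (3,4) → (2,4).
The bound of 5 isn't tight here; checking systematically, no route of length 5 through 6 satisfies every constraint, so 7 is the minimum.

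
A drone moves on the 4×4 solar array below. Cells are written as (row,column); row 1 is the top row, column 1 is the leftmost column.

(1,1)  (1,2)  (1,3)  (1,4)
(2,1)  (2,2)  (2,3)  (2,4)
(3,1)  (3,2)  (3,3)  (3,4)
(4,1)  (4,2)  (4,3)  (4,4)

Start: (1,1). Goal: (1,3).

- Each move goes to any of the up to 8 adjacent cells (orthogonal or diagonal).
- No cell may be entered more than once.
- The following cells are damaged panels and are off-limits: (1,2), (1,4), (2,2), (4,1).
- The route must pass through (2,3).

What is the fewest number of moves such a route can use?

Any route passes through (2,3) somewhere between (1,1) and (1,3). Summing Chebyshev distances along the two legs ((1,1) → (2,3) → (1,3)) gives a lower bound of 2 + 1 = 3 moves.
That bound ignores the blocked cells. Measuring each leg by the fewest moves that actually steer around them ((1,1)→(2,3): 3; (2,3)→(1,3): 1) raises the lower bound to 4.
A route of 4 moves exists: (1,1) → (2,1) → (3,2) → (2,3) → (1,3).
Since 4 matches that lower bound, it is optimal.

4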